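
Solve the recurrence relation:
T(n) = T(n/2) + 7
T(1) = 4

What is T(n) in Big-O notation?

Each step divides n by 2 and adds 7. After log_2(n) steps we reach T(1)=4. So T(n) = 7·log_2(n) + 4 = O(log n).

Answer: O(log n)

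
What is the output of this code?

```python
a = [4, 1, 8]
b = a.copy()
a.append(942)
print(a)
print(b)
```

Key concept: list.copy() creates independent copy.
Step by step:
`a = [4, 1, 8]` → a = [4, 1, 8]
`b = a.copy()` → b = [4, 1, 8]
`a.append(942)` → a = [4, 1, 8, 942]
`print(a)` → prints [4, 1, 8, 942]
`print(b)` → prints [4, 1, 8]

Answer:
[4, 1, 8, 942]
[4, 1, 8]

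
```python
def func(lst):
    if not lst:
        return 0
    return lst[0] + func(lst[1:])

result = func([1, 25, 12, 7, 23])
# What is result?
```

1 + 25 + 12 + 7 + 23 + 0 = 68

Answer: 68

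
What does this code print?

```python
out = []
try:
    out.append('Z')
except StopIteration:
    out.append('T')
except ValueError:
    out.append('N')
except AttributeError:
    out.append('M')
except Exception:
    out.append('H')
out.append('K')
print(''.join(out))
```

Execution trace: 'Z' (try body, no exception) → 'K' (after the try/except). Output: ZK

Answer: ZK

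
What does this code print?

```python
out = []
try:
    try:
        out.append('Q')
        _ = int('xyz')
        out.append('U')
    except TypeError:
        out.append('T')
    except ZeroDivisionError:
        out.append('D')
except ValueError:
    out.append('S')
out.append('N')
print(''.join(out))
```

Execution trace: 'Q' (try body) → 'S' (outer except ValueError) → 'N' (after the try/except). Output: QSN

Answer: QSN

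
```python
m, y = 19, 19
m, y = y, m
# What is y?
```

Trace:
`m, y = 19, 19` → m = 19; y = 19
`m, y = y, m` → m = 19; y = 19
So y = 19

Answer: 19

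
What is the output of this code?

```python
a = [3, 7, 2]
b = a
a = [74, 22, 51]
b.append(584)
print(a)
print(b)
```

Key concept: rebinding vs mutation: a is rebound to a new list, b still points at the original.
Step by step:
`a = [3, 7, 2]` → a = [3, 7, 2]
`b = a` → b = [3, 7, 2] (same object as a)
`a = [74, 22, 51]` → a = [74, 22, 51]
`b.append(584)` → b = [3, 7, 2, 584]
`print(a)` → prints [74, 22, 51]
`print(b)` → prints [3, 7, 2, 584]

Answer:
[74, 22, 51]
[3, 7, 2, 584]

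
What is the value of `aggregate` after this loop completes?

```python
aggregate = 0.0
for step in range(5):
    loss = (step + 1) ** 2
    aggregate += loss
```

Sum of squared losses 1² + 2² + ... + 5²
`aggregate` takes the values: 0.0 → 1.0 → 5.0 → 14.0 → 30.0 → 55.0

Answer: 55.0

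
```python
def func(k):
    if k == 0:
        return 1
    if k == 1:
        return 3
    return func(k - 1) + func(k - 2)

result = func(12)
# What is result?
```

Build up from base cases: func(0)=1, func(1)=3, func(2)=4, func(3)=7, func(4)=11, func(5)=18, func(6)=29, ..., func(12)=521

Answer: 521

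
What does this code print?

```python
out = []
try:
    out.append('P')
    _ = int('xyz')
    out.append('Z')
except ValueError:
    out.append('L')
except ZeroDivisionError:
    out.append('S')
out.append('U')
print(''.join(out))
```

Execution trace: 'P' (try body) → 'L' (except ValueError) → 'U' (after the try/except). Output: PLU

Answer: PLU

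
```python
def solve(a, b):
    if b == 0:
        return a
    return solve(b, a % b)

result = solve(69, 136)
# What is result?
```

solve(69, 136) -> solve(136, 69) -> solve(69, 67) -> solve(67, 2) -> solve(2, 1) -> solve(1, 0) -> 1

Answer: 1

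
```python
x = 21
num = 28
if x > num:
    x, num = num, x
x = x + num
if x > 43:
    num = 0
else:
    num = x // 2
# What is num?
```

Trace:
`x = 21` → x = 21
`num = 28` → num = 28
`if x > num: ...` → x > num is False → no variable changes
`x = x + num` → x = 49
`if x > 43: ...` → x > 43 is True → num = 0
So num = 0

Answer: 0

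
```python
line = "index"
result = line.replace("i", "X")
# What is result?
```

Trace:
`line = "index"` → line = 'index'
`result = line.replace("i", "X")` → result = 'Xndex'
So result = 'Xndex'

Answer: 'Xndex'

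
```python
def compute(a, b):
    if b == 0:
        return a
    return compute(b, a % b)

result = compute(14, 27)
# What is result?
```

compute(14, 27) -> compute(27, 14) -> compute(14, 13) -> compute(13, 1) -> compute(1, 0) -> 1

Answer: 1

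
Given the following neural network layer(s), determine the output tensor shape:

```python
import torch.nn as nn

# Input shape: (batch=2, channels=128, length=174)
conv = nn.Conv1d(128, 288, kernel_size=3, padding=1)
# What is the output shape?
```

Input: (2, 128, 174) -> Output: (2, 288, 174)

Answer: (2, 288, 174)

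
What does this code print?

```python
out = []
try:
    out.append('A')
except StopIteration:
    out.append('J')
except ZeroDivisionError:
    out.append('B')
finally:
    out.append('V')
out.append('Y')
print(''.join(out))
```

Execution trace: 'A' (try body, no exception) → 'V' (finally) → 'Y' (after the try/except). Output: AVY

Answer: AVY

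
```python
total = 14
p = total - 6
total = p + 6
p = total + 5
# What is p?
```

Trace:
`total = 14` → total = 14
`p = total - 6` → p = 8
`total = p + 6` → total = 14
`p = total + 5` → p = 19
So p = 19

Answer: 19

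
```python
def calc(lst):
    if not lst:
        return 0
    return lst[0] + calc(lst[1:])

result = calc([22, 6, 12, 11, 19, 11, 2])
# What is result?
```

22 + 6 + 12 + 11 + 19 + 11 + 2 + 0 = 83

Answer: 83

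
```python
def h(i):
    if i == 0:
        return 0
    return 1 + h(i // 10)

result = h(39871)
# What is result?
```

Count of digits of 39871: 5

Answer: 5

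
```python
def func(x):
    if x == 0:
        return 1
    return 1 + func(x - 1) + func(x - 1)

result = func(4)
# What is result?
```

func(x) = 1 + 2·func(x-1), func(0)=1. Closed form: (1+1)·2^4 - 1 = 31.

Answer: 31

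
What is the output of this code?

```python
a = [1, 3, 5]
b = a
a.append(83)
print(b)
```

Key concept: basic list aliasing.
Step by step:
`a = [1, 3, 5]` → a = [1, 3, 5]
`b = a` → b = [1, 3, 5] (same object as a)
`a.append(83)` → a = [1, 3, 5, 83] (same object as b); b = [1, 3, 5, 83] (same object as a)
`print(b)` → prints [1, 3, 5, 83]

Answer: [1, 3, 5, 83]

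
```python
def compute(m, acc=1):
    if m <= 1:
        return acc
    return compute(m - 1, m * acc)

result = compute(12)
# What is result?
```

Accumulator trace (n, acc): (12, 1) -> (11, 12) -> (10, 132) -> (9, 1320) -> (8, 11880) -> (7, 95040) -> (6, 665280) -> (5, 3991680) -> (4, 19958400) -> (3, 79833600) -> (2, 239500800) -> (1, 479001600) -> return 479001600

Answer: 479001600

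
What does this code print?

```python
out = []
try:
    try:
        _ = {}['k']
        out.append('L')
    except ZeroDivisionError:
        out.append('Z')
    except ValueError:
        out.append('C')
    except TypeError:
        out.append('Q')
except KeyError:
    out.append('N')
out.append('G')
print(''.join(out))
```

Execution trace: 'N' (outer except KeyError) → 'G' (after the try/except). Output: NG

Answer: NG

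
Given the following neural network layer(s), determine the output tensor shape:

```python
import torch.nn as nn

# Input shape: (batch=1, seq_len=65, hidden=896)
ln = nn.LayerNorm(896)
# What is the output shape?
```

Input: (1, 65, 896) -> Output: (1, 65, 896)

Answer: (1, 65, 896)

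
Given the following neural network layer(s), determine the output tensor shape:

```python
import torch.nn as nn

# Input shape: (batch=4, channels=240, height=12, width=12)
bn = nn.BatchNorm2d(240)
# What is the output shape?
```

Input: (4, 240, 12, 12) -> Output: (4, 240, 12, 12)

Answer: (4, 240, 12, 12)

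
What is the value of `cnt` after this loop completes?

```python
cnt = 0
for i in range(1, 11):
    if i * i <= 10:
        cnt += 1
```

Count numbers where i² ≤ 10
`cnt` takes the values: 0 → 1 → 2 → 3

Answer: 3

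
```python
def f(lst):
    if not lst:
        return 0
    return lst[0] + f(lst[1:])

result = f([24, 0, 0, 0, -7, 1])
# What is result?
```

24 + 0 + 0 + 0 + (-7) + 1 + 0 = 18

Answer: 18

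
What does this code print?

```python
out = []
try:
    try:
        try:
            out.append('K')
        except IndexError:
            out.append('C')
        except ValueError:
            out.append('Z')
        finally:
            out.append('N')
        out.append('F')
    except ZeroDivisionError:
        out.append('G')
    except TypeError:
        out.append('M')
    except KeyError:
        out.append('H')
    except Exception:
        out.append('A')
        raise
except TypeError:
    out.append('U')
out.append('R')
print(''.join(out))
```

Execution trace: 'K' (inner try body, no exception) → 'N' (inner finally) → 'F' (try body, no exception) → 'R' (after the try/except). Output: KNFR

Answer: KNFR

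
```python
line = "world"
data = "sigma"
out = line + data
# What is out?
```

Trace:
`line = "world"` → line = 'world'
`data = "sigma"` → data = 'sigma'
`out = line + data` → out = 'worldsigma'
So out = 'worldsigma'

Answer: 'worldsigma'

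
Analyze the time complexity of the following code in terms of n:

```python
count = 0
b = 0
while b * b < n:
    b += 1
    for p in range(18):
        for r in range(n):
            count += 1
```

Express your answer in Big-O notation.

Each loop level contributes: √n × 1 × n. Multiplying the contributions gives O(n√n).

Answer: O(n√n)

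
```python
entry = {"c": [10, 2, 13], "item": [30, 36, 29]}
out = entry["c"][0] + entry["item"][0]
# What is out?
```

Trace:
`entry = {"c": [10, 2, 13], "item": [30, 36, 29]}` → entry = {'c': [10, 2, 13], 'item': [30, 36, 29]}
`out = entry["c"][0] + entry["item"][0]` → out = 40
So out = 40

Answer: 40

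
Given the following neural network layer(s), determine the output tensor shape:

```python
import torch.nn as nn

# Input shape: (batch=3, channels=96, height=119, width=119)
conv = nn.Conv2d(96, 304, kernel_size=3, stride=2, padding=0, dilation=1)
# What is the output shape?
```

Input: (3, 96, 119, 119) -> Output: (3, 304, 59, 59)

Answer: (3, 304, 59, 59)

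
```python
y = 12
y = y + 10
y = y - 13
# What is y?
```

Trace:
`y = 12` → y = 12
`y = y + 10` → y = 22
`y = y - 13` → y = 9
So y = 9

Answer: 9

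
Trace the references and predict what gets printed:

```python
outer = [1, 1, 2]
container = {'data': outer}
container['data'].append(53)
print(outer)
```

Key concept: dict holds reference to list.
Step by step:
`outer = [1, 1, 2]` → outer = [1, 1, 2]
`container = {'data': outer}` → container = {'data': [1, 1, 2]}
`container['data'].append(53)` → outer = [1, 1, 2, 53]; container = {'data': [1, 1, 2, 53]}
`print(outer)` → prints [1, 1, 2, 53]

Answer: [1, 1, 2, 53]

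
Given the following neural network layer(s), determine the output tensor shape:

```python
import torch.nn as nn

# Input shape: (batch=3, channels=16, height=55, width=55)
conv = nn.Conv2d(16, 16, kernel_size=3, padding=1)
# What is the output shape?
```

Input: (3, 16, 55, 55) -> Output: (3, 16, 55, 55)

Answer: (3, 16, 55, 55)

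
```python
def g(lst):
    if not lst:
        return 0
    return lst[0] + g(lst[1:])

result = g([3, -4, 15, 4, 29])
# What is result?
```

3 + (-4) + 15 + 4 + 29 + 0 = 47

Answer: 47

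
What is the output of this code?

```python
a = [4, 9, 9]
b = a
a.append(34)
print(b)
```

Key concept: basic list aliasing.
Step by step:
`a = [4, 9, 9]` → a = [4, 9, 9]
`b = a` → b = [4, 9, 9] (same object as a)
`a.append(34)` → a = [4, 9, 9, 34] (same object as b); b = [4, 9, 9, 34] (same object as a)
`print(b)` → prints [4, 9, 9, 34]

Answer: [4, 9, 9, 34]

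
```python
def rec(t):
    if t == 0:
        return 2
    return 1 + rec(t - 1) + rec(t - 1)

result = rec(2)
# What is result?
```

rec(t) = 1 + 2·rec(t-1), rec(0)=2. Closed form: (2+1)·2^2 - 1 = 11.

Answer: 11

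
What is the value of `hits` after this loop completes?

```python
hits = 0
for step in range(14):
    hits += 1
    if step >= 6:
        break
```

Loop breaks when step reaches 6, hits is 7
`hits` takes the values: 0 → 1 → 2 → 3 → 4 → 5 → 6 → 7

Answer: 7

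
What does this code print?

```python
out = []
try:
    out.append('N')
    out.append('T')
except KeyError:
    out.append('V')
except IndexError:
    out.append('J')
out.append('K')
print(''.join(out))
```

Execution trace: 'N' (try body) → 'T' (try body, no exception) → 'K' (after the try/except). Output: NTK

Answer: NTK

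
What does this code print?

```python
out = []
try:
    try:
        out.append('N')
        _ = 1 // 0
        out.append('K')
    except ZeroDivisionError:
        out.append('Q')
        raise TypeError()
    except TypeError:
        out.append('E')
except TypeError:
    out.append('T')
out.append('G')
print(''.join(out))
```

Execution trace: 'N' (inner try body) → 'Q' (inner except ZeroDivisionError) → 'T' (outer except TypeError) → 'G' (after the try/except). Output: NQTG

Answer: NQTG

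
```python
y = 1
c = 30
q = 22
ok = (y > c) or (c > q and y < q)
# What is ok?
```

Trace:
`y = 1` → y = 1
`c = 30` → c = 30
`q = 22` → q = 22
`ok = (y > c) or (c > q and y < q)` → ok = True
So ok = True

Answer: True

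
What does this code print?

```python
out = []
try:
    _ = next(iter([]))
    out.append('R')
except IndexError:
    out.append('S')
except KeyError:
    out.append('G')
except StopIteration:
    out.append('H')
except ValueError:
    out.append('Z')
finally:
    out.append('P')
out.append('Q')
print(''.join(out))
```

Execution trace: 'H' (except StopIteration) → 'P' (finally) → 'Q' (after the try/except). Output: HPQ

Answer: HPQ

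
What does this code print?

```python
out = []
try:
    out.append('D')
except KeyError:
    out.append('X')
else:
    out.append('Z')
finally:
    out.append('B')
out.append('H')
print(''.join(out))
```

Execution trace: 'D' (try body, no exception) → 'Z' (else) → 'B' (finally) → 'H' (after the try/except). Output: DZBH

Answer: DZBH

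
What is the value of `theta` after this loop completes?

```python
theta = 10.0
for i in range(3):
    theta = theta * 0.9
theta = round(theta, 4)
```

Exponential decay: 10.0 * 0.9^3
`theta` takes the values: 10.0 → 9.0 → 8.1 → 7.29

Answer: 7.29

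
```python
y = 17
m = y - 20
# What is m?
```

Trace:
`y = 17` → y = 17
`m = y - 20` → m = -3
So m = -3

Answer: -3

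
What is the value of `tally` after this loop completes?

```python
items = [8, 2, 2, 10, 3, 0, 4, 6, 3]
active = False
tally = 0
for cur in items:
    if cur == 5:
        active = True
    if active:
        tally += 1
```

Count elements after first 5 in [8, 2, 2, 10, 3, 0, 4, 6, 3]
`tally` takes the values: 0

Answer: 0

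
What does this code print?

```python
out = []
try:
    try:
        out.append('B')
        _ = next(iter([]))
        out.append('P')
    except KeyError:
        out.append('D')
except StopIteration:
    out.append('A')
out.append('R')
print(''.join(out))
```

Execution trace: 'B' (inner try body) → 'A' (outer except StopIteration) → 'R' (after the try/except). Output: BAR

Answer: BAR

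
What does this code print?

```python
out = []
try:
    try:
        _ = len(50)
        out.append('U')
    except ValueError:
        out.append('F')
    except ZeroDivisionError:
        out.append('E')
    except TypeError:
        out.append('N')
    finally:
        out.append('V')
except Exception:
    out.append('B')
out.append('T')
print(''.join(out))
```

Execution trace: 'N' (inner except TypeError) → 'V' (inner finally) → 'T' (after the try/except). Output: NVT

Answer: NVT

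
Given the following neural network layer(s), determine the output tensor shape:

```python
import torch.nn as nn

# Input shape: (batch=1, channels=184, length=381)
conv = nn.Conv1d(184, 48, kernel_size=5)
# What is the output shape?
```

Input: (1, 184, 381) -> Output: (1, 48, 377)

Answer: (1, 48, 377)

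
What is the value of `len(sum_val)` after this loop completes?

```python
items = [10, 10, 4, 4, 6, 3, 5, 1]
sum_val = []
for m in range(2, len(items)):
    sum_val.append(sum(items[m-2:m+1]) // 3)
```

Number of 3-element averages
`sum_val` takes the values: [] → [8] → [8, 6] → [8, 6, 4] → [8, 6, 4, 4] → [8, 6, 4, 4, 4] → [8, 6, 4, 4, 4, 3]
So `len(sum_val)` = 6

Answer: 6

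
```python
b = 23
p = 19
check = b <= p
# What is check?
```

Trace:
`b = 23` → b = 23
`p = 19` → p = 19
`check = b <= p` → check = False
So check = False

Answer: False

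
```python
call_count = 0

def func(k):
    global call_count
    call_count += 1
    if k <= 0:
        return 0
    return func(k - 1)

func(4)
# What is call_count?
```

Linear recursion stepping by 1: 5 calls from k=4 down to ≤0.

Answer: 5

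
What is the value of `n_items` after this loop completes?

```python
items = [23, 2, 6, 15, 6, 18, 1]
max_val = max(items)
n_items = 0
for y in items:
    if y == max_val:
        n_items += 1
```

Count of max value 23 in [23, 2, 6, 15, 6, 18, 1]
`n_items` takes the values: 0 → 1

Answer: 1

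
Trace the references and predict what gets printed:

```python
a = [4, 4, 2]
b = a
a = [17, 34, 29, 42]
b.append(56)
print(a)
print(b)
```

Key concept: rebinding vs mutation: a is rebound to a new list, b still points at the original.
Step by step:
`a = [4, 4, 2]` → a = [4, 4, 2]
`b = a` → b = [4, 4, 2] (same object as a)
`a = [17, 34, 29, 42]` → a = [17, 34, 29, 42]
`b.append(56)` → b = [4, 4, 2, 56]
`print(a)` → prints [17, 34, 29, 42]
`print(b)` → prints [4, 4, 2, 56]

Answer:
[17, 34, 29, 42]
[4, 4, 2, 56]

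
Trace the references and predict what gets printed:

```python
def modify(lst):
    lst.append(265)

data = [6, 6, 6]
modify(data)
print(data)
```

Key concept: function modifies passed list.
Step by step:
`data = [6, 6, 6]` → data = [6, 6, 6]
`modify(data)` → data = [6, 6, 6, 265]
`print(data)` → prints [6, 6, 6, 265]

Answer: [6, 6, 6, 265]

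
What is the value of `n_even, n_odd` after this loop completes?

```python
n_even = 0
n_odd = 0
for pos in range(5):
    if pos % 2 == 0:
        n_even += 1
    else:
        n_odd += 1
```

Count evens and odds in range(5)
`n_even, n_odd` takes the values: (0, 0) → (1, 0) → (1, 1) → (2, 1) → (2, 2) → (3, 2)

Answer: 3, 2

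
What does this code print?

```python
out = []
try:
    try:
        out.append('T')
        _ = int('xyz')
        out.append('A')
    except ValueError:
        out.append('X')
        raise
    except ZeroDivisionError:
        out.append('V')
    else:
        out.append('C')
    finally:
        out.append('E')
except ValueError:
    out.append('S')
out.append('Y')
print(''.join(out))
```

Execution trace: 'T' (try body) → 'X' (except ValueError) → 'E' (finally) → 'S' (outer except ValueError) → 'Y' (after the try/except). Output: TXESY

Answer: TXESY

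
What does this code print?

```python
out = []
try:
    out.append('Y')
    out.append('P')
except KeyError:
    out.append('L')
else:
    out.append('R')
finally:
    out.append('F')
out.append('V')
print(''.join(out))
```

Execution trace: 'Y' (try body) → 'P' (try body, no exception) → 'R' (else) → 'F' (finally) → 'V' (after the try/except). Output: YPRFV

Answer: YPRFV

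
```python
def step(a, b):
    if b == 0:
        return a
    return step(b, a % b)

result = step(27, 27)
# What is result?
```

step(27, 27) -> step(27, 0) -> 27

Answer: 27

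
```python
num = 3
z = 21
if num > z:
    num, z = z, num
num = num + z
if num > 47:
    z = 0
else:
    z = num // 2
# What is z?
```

Trace:
`num = 3` → num = 3
`z = 21` → z = 21
`if num > z: ...` → num > z is False → no variable changes
`num = num + z` → num = 24
`if num > 47: ...` → num > 47 is False, take else branch → z = 12
So z = 12

Answer: 12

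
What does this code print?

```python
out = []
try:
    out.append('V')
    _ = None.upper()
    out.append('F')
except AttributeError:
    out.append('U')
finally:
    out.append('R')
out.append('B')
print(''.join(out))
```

Execution trace: 'V' (try body) → 'U' (except AttributeError) → 'R' (finally) → 'B' (after the try/except). Output: VURB

Answer: VURB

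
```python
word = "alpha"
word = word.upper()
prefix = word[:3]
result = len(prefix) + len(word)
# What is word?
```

Trace:
`word = "alpha"` → word = 'alpha'
`word = word.upper()` → word = 'ALPHA'
`prefix = word[:3]` → prefix = 'ALP'
`result = len(prefix) + len(word)` → result = 8
So word = 'ALPHA'

Answer: 'ALPHA'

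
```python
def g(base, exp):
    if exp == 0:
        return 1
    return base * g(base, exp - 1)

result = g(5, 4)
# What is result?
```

g(5, 4) = 5 * 5 * 5 * 5 = 625

Answer: 625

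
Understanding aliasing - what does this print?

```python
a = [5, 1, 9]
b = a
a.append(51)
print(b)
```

Key concept: basic list aliasing.
Step by step:
`a = [5, 1, 9]` → a = [5, 1, 9]
`b = a` → b = [5, 1, 9] (same object as a)
`a.append(51)` → a = [5, 1, 9, 51] (same object as b); b = [5, 1, 9, 51] (same object as a)
`print(b)` → prints [5, 1, 9, 51]

Answer: [5, 1, 9, 51]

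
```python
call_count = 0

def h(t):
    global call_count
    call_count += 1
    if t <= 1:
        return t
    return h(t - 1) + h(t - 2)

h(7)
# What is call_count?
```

Calls(t) = 1 + Calls(t-1) + Calls(t-2); Calls(0)=Calls(1)=1. For t=7 this gives 41.

Answer: 41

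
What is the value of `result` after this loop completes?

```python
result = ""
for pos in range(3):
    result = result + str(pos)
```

Concatenate digits 0 to 2
`result` takes the values: "" → "0" → "01" → "012"

Answer: "012"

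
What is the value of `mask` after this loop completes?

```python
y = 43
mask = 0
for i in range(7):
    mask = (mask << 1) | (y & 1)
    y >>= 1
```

Reverse lowest 7 bits of 43
`mask` takes the values: 0 → 1 → 3 → 6 → 13 → 26 → 53 → 106

Answer: 106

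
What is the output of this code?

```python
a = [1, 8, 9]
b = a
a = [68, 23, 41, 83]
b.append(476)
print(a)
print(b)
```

Key concept: rebinding vs mutation: a is rebound to a new list, b still points at the original.
Step by step:
`a = [1, 8, 9]` → a = [1, 8, 9]
`b = a` → b = [1, 8, 9] (same object as a)
`a = [68, 23, 41, 83]` → a = [68, 23, 41, 83]
`b.append(476)` → b = [1, 8, 9, 476]
`print(a)` → prints [68, 23, 41, 83]
`print(b)` → prints [1, 8, 9, 476]

Answer:
[68, 23, 41, 83]
[1, 8, 9, 476]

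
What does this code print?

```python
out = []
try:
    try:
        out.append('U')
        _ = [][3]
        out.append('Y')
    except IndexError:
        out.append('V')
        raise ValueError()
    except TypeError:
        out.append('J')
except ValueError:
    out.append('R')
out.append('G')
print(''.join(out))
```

Execution trace: 'U' (inner try body) → 'V' (inner except IndexError) → 'R' (outer except ValueError) → 'G' (after the try/except). Output: UVRG

Answer: UVRG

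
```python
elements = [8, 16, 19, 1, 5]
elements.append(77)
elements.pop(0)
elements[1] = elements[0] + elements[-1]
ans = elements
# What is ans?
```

Trace:
`elements = [8, 16, 19, 1, 5]` → elements = [8, 16, 19, 1, 5]
`elements.append(77)` → elements = [8, 16, 19, 1, 5, 77]
`elements.pop(0)` → elements = [16, 19, 1, 5, 77]
`elements[1] = elements[0] + elements[-1]` → elements = [16, 93, 1, 5, 77]
`ans = elements` → ans = [16, 93, 1, 5, 77]
So ans = [16, 93, 1, 5, 77]

Answer: [16, 93, 1, 5, 77]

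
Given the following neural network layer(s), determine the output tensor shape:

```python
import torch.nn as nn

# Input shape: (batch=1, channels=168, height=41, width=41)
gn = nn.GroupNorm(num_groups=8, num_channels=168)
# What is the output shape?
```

Input: (1, 168, 41, 41) -> Output: (1, 168, 41, 41)

Answer: (1, 168, 41, 41)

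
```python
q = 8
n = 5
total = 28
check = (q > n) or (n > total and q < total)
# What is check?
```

Trace:
`q = 8` → q = 8
`n = 5` → n = 5
`total = 28` → total = 28
`check = (q > n) or (n > total and q < total)` → check = True
So check = True

Answer: True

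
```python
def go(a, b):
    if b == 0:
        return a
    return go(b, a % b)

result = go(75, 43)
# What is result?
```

go(75, 43) -> go(43, 32) -> go(32, 11) -> go(11, 10) -> go(10, 1) -> go(1, 0) -> 1

Answer: 1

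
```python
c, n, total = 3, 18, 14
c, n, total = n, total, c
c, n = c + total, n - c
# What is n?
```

Trace:
`c, n, total = 3, 18, 14` → c = 3; n = 18; total = 14
`c, n, total = n, total, c` → c = 18; n = 14; total = 3
`c, n = c + total, n - c` → c = 21; n = -4
So n = -4

Answer: -4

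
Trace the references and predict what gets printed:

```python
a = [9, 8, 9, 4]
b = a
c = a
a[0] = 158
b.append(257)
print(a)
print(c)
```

Key concept: multiple aliases.
Step by step:
`a = [9, 8, 9, 4]` → a = [9, 8, 9, 4]
`b = a` → b = [9, 8, 9, 4] (same object as a)
`c = a` → c = [9, 8, 9, 4] (same object as a, b)
`a[0] = 158` → a = [158, 8, 9, 4] (same object as b, c); b = [158, 8, 9, 4] (same object as a, c); c = [158, 8, 9, 4] (same object as a, b)
`b.append(257)` → a = [158, 8, 9, 4, 257] (same object as b, c); b = [158, 8, 9, 4, 257] (same object as a, c); c = [158, 8, 9, 4, 257] (same object as a, b)
`print(a)` → prints [158, 8, 9, 4, 257]
`print(c)` → prints [158, 8, 9, 4, 257]

Answer:
[158, 8, 9, 4, 257]
[158, 8, 9, 4, 257]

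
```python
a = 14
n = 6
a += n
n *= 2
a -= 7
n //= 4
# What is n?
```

Trace:
`a = 14` → a = 14
`n = 6` → n = 6
`a += n` → a = 20
`n *= 2` → n = 12
`a -= 7` → a = 13
`n //= 4` → n = 3
So n = 3

Answer: 3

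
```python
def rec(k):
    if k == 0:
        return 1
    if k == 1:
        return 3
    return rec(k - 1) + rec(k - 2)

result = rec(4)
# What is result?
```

Build up from base cases: rec(0)=1, rec(1)=3, rec(2)=4, rec(3)=7, rec(4)=11

Answer: 11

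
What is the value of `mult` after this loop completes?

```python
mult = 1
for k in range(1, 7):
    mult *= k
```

6! = 720
`mult` takes the values: 1 → 2 → 6 → 24 → 120 → 720

Answer: 720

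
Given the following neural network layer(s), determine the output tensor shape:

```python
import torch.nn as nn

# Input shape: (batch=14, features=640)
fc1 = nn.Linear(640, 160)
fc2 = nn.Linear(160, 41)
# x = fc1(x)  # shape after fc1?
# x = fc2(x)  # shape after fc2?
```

Input: (14, 640) -> after fc1: (14, 160) -> Output: (14, 41)

Answer: (14, 41)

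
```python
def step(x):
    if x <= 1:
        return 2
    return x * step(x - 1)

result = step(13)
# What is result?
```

step(13) = 13 * 12 * 11 * 10 * 9 * 8 * 7 * 6 * 5 * 4 * 3 * 2 * 2 = 12454041600

Answer: 12454041600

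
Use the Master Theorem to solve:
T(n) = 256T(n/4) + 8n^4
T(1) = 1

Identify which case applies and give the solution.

a=256, b=4, f(n)=8n^4. log_4(256) = 4. Since c=4 = 4, Case 2 applies: T(n) = Θ(n^log_b(a) · log n) = O(n^4 log n).

Answer: O(n^4 log n) - Case 2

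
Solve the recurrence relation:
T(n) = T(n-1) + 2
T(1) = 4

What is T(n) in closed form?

Unrolling: T(n) = T(1) + 2·(n-1) = 4 + 2(n-1) = 2n + 2.

Answer: T(n) = 2n + 2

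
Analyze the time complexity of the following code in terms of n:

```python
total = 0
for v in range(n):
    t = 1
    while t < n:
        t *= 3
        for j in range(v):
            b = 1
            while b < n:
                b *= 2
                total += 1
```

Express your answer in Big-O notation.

Each loop level contributes: n × log n × n × log n. Multiplying the contributions gives O(n^2 log² n).

Answer: O(n^2 log² n)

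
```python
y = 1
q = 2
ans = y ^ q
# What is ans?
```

Trace:
`y = 1` → y = 1
`q = 2` → q = 2
`ans = y ^ q` → ans = 3
So ans = 3

Answer: 3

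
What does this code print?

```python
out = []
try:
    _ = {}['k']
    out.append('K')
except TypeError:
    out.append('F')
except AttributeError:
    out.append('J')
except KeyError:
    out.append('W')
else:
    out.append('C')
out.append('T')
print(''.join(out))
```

Execution trace: 'W' (except KeyError) → 'T' (after the try/except). Output: WT

Answer: WT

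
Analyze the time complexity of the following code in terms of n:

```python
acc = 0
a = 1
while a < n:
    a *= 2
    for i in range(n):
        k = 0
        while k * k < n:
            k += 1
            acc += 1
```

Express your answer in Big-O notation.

Each loop level contributes: log n × n × √n. Multiplying the contributions gives O(n√n log n).

Answer: O(n√n log n)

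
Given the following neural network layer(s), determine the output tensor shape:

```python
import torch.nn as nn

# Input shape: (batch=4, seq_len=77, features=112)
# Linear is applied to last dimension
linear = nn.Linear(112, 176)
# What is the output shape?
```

Input: (4, 77, 112) -> Output: (4, 77, 176)

Answer: (4, 77, 176)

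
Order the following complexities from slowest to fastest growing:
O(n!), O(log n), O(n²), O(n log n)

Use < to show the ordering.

Ordered by growth rate: O(log n) < O(n log n) < O(n²) < O(n!)

Answer: O(log n) < O(n log n) < O(n²) < O(n!)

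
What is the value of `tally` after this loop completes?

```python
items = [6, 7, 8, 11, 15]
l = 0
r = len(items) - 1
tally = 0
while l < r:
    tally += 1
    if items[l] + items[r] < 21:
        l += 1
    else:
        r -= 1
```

Steps to find pair summing to 21
`tally` takes the values: 0 → 1 → 2 → 3 → 4

Answer: 4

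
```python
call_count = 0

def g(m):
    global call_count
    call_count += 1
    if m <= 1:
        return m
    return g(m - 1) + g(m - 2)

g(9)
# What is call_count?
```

Calls(m) = 1 + Calls(m-1) + Calls(m-2); Calls(0)=Calls(1)=1. For m=9 this gives 109.

Answer: 109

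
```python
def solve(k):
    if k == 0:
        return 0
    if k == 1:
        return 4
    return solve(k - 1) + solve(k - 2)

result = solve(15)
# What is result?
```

Build up from base cases: solve(0)=0, solve(1)=4, solve(2)=4, solve(3)=8, solve(4)=12, solve(5)=20, solve(6)=32, ..., solve(15)=2440

Answer: 2440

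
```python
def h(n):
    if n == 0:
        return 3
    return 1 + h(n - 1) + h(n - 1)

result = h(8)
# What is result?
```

h(n) = 1 + 2·h(n-1), h(0)=3. Closed form: (3+1)·2^8 - 1 = 1023.

Answer: 1023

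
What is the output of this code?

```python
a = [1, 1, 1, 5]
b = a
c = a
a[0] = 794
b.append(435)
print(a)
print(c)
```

Key concept: multiple aliases.
Step by step:
`a = [1, 1, 1, 5]` → a = [1, 1, 1, 5]
`b = a` → b = [1, 1, 1, 5] (same object as a)
`c = a` → c = [1, 1, 1, 5] (same object as a, b)
`a[0] = 794` → a = [794, 1, 1, 5] (same object as b, c); b = [794, 1, 1, 5] (same object as a, c); c = [794, 1, 1, 5] (same object as a, b)
`b.append(435)` → a = [794, 1, 1, 5, 435] (same object as b, c); b = [794, 1, 1, 5, 435] (same object as a, c); c = [794, 1, 1, 5, 435] (same object as a, b)
`print(a)` → prints [794, 1, 1, 5, 435]
`print(c)` → prints [794, 1, 1, 5, 435]

Answer:
[794, 1, 1, 5, 435]
[794, 1, 1, 5, 435]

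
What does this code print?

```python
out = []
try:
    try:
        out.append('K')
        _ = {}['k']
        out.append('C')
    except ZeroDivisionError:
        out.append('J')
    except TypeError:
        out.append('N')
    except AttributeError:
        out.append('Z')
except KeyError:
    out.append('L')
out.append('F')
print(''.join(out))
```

Execution trace: 'K' (try body) → 'L' (outer except KeyError) → 'F' (after the try/except). Output: KLF

Answer: KLF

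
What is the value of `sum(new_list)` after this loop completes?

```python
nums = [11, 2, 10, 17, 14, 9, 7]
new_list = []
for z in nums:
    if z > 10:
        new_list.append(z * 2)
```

Sum of doubled values > 10
`new_list` takes the values: [] → [22] → [22, 34] → [22, 34, 28]
So `sum(new_list)` = 84

Answer: 84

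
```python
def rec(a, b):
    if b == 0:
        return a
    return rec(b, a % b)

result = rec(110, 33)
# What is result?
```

rec(110, 33) -> rec(33, 11) -> rec(11, 0) -> 11

Answer: 11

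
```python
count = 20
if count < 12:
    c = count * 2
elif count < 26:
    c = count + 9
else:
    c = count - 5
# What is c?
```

Trace:
`count = 20` → count = 20
`if count < 12: ...` → count < 12 is False, count < 26 is True → c = 29
So c = 29

Answer: 29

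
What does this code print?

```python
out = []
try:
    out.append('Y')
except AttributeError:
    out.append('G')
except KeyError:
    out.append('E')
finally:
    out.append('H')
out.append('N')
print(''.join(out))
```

Execution trace: 'Y' (try body, no exception) → 'H' (finally) → 'N' (after the try/except). Output: YHN

Answer: YHN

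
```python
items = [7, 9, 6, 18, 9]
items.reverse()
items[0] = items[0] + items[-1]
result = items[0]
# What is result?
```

Trace:
`items = [7, 9, 6, 18, 9]` → items = [7, 9, 6, 18, 9]
`items.reverse()` → items = [9, 18, 6, 9, 7]
`items[0] = items[0] + items[-1]` → items = [16, 18, 6, 9, 7]
`result = items[0]` → result = 16
So result = 16

Answer: 16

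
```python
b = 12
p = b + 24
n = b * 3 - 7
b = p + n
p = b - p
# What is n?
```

Trace:
`b = 12` → b = 12
`p = b + 24` → p = 36
`n = b * 3 - 7` → n = 29
`b = p + n` → b = 65
`p = b - p` → p = 29
So n = 29

Answer: 29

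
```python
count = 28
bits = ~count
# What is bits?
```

Trace:
`count = 28` → count = 28
`bits = ~count` → bits = -29
So bits = -29

Answer: -29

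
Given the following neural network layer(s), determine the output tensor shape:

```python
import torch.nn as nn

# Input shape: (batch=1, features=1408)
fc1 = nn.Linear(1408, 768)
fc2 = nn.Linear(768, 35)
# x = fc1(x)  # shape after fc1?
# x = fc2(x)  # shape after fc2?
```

Input: (1, 1408) -> after fc1: (1, 768) -> Output: (1, 35)

Answer: (1, 35)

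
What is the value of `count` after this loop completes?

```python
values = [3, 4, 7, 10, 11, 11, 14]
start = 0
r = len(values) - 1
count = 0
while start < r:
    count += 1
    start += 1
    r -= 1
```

Iterations until pointers meet (list length 7)
`count` takes the values: 0 → 1 → 2 → 3

Answer: 3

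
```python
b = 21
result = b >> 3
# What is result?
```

Trace:
`b = 21` → b = 21
`result = b >> 3` → result = 2
So result = 2

Answer: 2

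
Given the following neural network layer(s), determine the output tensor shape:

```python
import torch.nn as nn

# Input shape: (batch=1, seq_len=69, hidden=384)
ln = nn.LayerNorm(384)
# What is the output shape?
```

Input: (1, 69, 384) -> Output: (1, 69, 384)

Answer: (1, 69, 384)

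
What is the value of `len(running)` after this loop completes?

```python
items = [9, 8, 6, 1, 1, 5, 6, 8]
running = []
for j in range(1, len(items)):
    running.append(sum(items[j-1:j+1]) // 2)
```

Number of 2-element averages
`running` takes the values: [] → [8] → [8, 7] → [8, 7, 3] → [8, 7, 3, 1] → [8, 7, 3, 1, 3] → [8, 7, 3, 1, 3, 5] → [8, 7, 3, 1, 3, 5, 7]
So `len(running)` = 7

Answer: 7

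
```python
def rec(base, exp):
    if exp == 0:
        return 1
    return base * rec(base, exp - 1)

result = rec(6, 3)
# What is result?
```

rec(6, 3) = 6 * 6 * 6 = 216

Answer: 216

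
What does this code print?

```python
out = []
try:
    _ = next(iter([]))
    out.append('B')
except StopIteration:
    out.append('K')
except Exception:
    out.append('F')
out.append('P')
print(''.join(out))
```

Execution trace: 'K' (except StopIteration) → 'P' (after the try/except). Output: KP

Answer: KP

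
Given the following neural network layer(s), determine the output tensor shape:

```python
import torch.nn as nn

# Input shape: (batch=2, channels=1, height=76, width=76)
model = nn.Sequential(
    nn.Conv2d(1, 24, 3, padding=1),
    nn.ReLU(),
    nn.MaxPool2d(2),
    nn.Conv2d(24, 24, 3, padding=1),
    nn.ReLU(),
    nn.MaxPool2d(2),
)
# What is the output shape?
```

Input: (2, 1, 76, 76) -> after first Conv2d: (2, 24, 76, 76) -> after first MaxPool2d: (2, 24, 38, 38) -> after second Conv2d: (2, 24, 38, 38) -> Output: (2, 24, 19, 19)

Answer: (2, 24, 19, 19)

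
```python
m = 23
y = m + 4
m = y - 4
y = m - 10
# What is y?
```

Trace:
`m = 23` → m = 23
`y = m + 4` → y = 27
`m = y - 4` → m = 23
`y = m - 10` → y = 13
So y = 13

Answer: 13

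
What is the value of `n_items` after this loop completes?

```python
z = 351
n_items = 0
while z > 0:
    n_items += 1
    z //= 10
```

Count digits by repeated division by 10
`n_items` takes the values: 0 → 1 → 2 → 3

Answer: 3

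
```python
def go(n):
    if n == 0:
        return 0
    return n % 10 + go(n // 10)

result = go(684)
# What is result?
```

Sum of digits of 684: 4 + 8 + 6 = 18

Answer: 18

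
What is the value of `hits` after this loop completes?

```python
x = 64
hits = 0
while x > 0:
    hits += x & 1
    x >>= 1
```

Count set bits in 64 (binary: 0b1000000)
`hits` takes the values: 0 → 1

Answer: 1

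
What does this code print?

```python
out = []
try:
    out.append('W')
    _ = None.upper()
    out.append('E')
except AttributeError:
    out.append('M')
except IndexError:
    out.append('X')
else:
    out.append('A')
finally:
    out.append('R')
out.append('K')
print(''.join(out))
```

Execution trace: 'W' (try body) → 'M' (except AttributeError) → 'R' (finally) → 'K' (after the try/except). Output: WMRK

Answer: WMRK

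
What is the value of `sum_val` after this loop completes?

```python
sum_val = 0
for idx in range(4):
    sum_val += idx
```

Sum of 0 to 3 = 6
`sum_val` takes the values: 0 → 1 → 3 → 6

Answer: 6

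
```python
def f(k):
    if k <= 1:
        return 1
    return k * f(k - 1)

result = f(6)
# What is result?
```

f(6) = 6 * 5 * 4 * 3 * 2 * 1 = 720

Answer: 720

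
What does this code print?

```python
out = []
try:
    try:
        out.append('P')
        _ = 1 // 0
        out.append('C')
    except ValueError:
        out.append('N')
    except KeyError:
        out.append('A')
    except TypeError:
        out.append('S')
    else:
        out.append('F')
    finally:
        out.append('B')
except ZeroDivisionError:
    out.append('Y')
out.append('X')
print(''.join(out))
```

Execution trace: 'P' (try body) → 'B' (finally) → 'Y' (outer except ZeroDivisionError) → 'X' (after the try/except). Output: PBYX

Answer: PBYX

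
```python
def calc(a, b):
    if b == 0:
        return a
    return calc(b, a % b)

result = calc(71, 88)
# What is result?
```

calc(71, 88) -> calc(88, 71) -> calc(71, 17) -> calc(17, 3) -> calc(3, 2) -> calc(2, 1) -> calc(1, 0) -> 1

Answer: 1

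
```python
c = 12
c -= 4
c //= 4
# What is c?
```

Trace:
`c = 12` → c = 12
`c -= 4` → c = 8
`c //= 4` → c = 2
So c = 2

Answer: 2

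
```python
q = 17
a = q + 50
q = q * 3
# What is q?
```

Trace:
`q = 17` → q = 17
`a = q + 50` → a = 67
`q = q * 3` → q = 51
So q = 51

Answer: 51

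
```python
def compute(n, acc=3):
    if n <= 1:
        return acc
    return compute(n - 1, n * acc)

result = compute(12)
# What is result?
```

Accumulator trace (n, acc): (12, 3) -> (11, 36) -> (10, 396) -> (9, 3960) -> (8, 35640) -> (7, 285120) -> (6, 1995840) -> (5, 11975040) -> (4, 59875200) -> (3, 239500800) -> (2, 718502400) -> (1, 1437004800) -> return 1437004800

Answer: 1437004800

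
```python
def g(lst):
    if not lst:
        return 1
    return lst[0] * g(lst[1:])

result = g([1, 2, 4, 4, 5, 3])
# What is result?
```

Product over [1, 2, 4, 4, 5, 3] = 1 * 2 * 4 * 4 * 5 * 3 = 480

Answer: 480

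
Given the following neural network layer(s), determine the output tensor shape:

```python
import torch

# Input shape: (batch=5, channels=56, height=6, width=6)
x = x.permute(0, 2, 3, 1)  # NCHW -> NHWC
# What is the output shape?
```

Input: (5, 56, 6, 6) -> Output: (5, 6, 6, 56)

Answer: (5, 6, 6, 56)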